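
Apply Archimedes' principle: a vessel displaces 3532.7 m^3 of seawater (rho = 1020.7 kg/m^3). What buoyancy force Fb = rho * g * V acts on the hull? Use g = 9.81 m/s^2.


Formula: Fb = rho * g * V
Substituting: Fb = 1020.7 * 9.81 * 3532.7
Intermediate: 1020.7 * 9.81 = 10013.067
Result: Fb = 10013.067 * 3532.7 ≈ 35373000 N (5 s.f.)

35373000 N


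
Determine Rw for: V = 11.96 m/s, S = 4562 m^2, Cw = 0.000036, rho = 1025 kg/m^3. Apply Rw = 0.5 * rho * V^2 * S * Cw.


Formula: Rw = 0.5 * rho * V^2 * S * Cw
Step 1 — V^2 = 11.96^2 = 143.0416
Step 2 — 0.5 * rho * V^2 = 0.5 * 1025 * 143.0416 = 73308.82
Step 3 — Rw = 73308.82 * 4562 * 0.000036 ≈ 12040 N (5 s.f.)

12040 N


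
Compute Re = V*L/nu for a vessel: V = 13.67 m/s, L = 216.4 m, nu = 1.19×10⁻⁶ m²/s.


Formula: Re = V * L / nu
Step 1 — V * L = 13.67 * 216.4 = 2958.188 m^2/s
Step 2 — Re = 2958.188 / 1.19e-6 = 2.49e+09

2.49e+09


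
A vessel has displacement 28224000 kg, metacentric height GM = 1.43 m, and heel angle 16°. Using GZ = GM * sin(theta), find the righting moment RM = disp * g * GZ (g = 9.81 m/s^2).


Formula: GZ = GM * sin(theta); RM = disp * g * GZ
Step 1 — GZ = 1.43 * sin(16°) = 1.43 * 0.275637 = 0.394161 m
Step 2 — RM = 28224000 * 9.81 * 0.394161 ≈ 109130000 N·m (5 s.f.)

109130000 N·m


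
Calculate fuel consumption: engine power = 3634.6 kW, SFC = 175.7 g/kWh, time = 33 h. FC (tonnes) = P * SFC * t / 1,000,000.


Formula: FC (tonnes) = P * SFC * t / 1,000,000
Step 1 — P * SFC * t = 3634.6 * 175.7 * 33 = 21073774.26 g
Step 2 — FC (tonnes) = 21073774.26 / 1,000,000 ≈ 21.074 tonnes (5 s.f.)

21.074 tonnes


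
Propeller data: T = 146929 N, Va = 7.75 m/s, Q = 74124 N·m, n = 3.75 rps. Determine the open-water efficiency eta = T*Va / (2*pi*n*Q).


Formula: eta = T * Va / (2 * pi * n * Q)
Step 1 — numerator = T * Va = 146929 * 7.75 = 1138699.75
Step 2 — 2 * pi * n = 2 * pi * 3.75 = 23.561945
Step 3 — denominator = 23.561945 * 74124 = 1746505.61
Step 4 — eta = 1138699.75 / 1746505.61 ≈ 0.65199 (5 s.f.)

0.65199


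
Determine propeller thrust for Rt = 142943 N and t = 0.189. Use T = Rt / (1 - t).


Formula: T = Rt / (1 - t)
Step 1 — (1 - t) = 1 - 0.189 = 0.811
Step 2 — T = 142943 / 0.811 ≈ 176260 N (5 s.f.)

176260 N


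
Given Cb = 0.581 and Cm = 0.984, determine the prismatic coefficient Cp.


Formula: Cp = Cb / Cm
Substituting: Cp = 0.581 / 0.984
Result: Cp ≈ 0.59045 (5 s.f.)

0.59045


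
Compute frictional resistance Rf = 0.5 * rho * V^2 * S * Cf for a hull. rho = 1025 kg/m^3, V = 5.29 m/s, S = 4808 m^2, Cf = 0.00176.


Formula: Rf = 0.5 * rho * V^2 * S * Cf
Step 1 — V^2 = 5.29^2 = 27.9841
Step 2 — 0.5 * rho * V^2 = 0.5 * 1025 * 27.9841 = 14341.85125
Step 3 — Rf = 14341.85125 * 4808 * 0.00176 ≈ 121360 N (5 s.f.)

121360 N


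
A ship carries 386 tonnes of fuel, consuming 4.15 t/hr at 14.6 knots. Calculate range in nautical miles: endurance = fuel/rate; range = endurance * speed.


Formula: endurance = fuel / rate; range = endurance * speed
Step 1 — endurance = 386 / 4.15 = 93.012 hours
Step 2 — range = 93.012 * 14.6 ≈ 1358.0 nautical miles (5 s.f.)

1358.0 NM


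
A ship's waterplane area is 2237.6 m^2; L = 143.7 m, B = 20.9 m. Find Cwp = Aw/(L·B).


Formula: Cwp = Aw / (L * B)
Step 1 — L * B = 143.7 * 20.9 = 3003.33 m^2
Step 2 — Cwp = 2237.6 / 3003.33 ≈ 0.74504 (5 s.f.)

0.74504


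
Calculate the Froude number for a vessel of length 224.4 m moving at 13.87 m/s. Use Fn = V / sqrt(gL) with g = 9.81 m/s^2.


Formula: Fn = V / sqrt(g * L)
Step 1 — g * L = 9.81 * 224.4 = 2201.364
Step 2 — sqrt(g * L) = sqrt(2201.364) = 46.918696
Step 3 — Fn = 13.87 / 46.918696 ≈ 0.29562 (5 s.f.)

0.29562


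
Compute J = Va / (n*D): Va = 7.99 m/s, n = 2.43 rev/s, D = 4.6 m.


Formula: J = Va / (n * D)
Step 1 — n * D = 2.43 * 4.6 = 11.178
Step 2 — J = 7.99 / 11.178 ≈ 0.71480 (5 s.f.)

0.71480


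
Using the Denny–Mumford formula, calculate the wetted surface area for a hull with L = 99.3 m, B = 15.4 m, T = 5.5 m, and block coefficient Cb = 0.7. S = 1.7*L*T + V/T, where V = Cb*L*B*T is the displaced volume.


Formula: S = 1.7*L*T + V/T with V = Cb*L*B*T, i.e. S = L * (1.7*T + Cb*B)
Step 1 — 1.7*T = 1.7 * 5.5 = 9.35 m
Step 2 — Cb*B = 0.7 * 15.4 = 10.78 m
Step 3 — 1.7*T + Cb*B = 9.35 + 10.78 = 20.13 m
Step 4 — S = 99.3 * 20.13 ≈ 1998.9 m^2 (5 s.f.)

1998.9 m^2


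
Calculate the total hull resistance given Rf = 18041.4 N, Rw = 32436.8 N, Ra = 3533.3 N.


Formula: Rt = Rf + Rw + Ra
Substituting: Rt = 18041.4 + 32436.8 + 3533.3
Result: Rt = 54011.5 N

54011.5 N


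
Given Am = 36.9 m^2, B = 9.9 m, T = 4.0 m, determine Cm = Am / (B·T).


Formula: Cm = Am / (B * T)
Step 1 — B * T = 9.9 * 4.0 = 39.6 m^2
Step 2 — Cm = 36.9 / 39.6 ≈ 0.93182 (5 s.f.)

0.93182


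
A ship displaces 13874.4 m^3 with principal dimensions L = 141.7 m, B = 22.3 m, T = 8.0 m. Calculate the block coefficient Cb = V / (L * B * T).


Formula: Cb = V / (L * B * T)
Step 1 — L * B * T = 141.7 * 22.3 * 8.0 = 25279.28 m^3
Step 2 — Cb = 13874.4 / 25279.28 ≈ 0.54884 (5 s.f.)

0.54884


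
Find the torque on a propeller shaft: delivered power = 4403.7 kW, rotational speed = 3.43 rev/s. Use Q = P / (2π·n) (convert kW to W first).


Formula: Q = P_W / (2 * pi * n)
Step 1 — P_W = 4403.7 kW * 1000 = 4403700.0 W
Step 2 — 2 * pi * n = 2 * pi * 3.43 = 21.551326
Step 3 — Q = 4403700.0 / 21.551326 ≈ 204340 N·m (5 s.f.)

204340 N·m


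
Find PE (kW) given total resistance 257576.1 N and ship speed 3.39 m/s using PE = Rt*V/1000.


Formula: PE = Rt * V / 1000 (kW)
Step 1 — PE (W) = 257576.1 * 3.39 = 873182.979 W
Step 2 — PE (kW) = 873182.979 / 1000 ≈ 873.18 kW (5 s.f.)

873.18 kW


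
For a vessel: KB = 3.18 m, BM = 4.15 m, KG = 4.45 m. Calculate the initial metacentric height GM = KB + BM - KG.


Formula: GM = KB + BM - KG
Step 1 — KM = KB + BM = 3.18 + 4.15 = 7.33 m
Step 2 — GM = KM - KG = 7.33 - 4.45 = 2.88 m

2.88 m


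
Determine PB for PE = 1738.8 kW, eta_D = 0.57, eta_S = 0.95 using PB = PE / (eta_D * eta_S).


Formula: PB = PE / (eta_D * eta_S)
Step 1 — combined efficiency = eta_D * eta_S = 0.57 * 0.95 = 0.5415
Step 2 — PB = 1738.8 / 0.5415 ≈ 3211.1 kW (5 s.f.)

3211.1 kW


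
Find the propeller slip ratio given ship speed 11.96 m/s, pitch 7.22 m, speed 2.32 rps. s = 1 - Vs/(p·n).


Formula: s = 1 - Vs / (p * n)
Step 1 — p * n = 7.22 * 2.32 = 16.7504
Step 2 — Vs / (p*n) = 11.96 / 16.7504 = 0.714013 (6 d.p.)
Step 3 — s = 1 - 0.714013 = 0.285987

0.285987


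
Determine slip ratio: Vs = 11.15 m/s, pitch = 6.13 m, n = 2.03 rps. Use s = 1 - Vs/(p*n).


Formula: s = 1 - Vs / (p * n)
Step 1 — p * n = 6.13 * 2.03 = 12.4439
Step 2 — Vs / (p*n) = 11.15 / 12.4439 = 0.896021 (6 d.p.)
Step 3 — s = 1 - 0.896021 = 0.103979

0.103979


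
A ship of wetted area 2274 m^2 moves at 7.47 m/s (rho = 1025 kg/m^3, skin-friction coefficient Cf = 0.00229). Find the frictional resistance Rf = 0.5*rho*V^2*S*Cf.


Formula: Rf = 0.5 * rho * V^2 * S * Cf
Step 1 — V^2 = 7.47^2 = 55.8009
Step 2 — 0.5 * rho * V^2 = 0.5 * 1025 * 55.8009 = 28597.96125
Step 3 — Rf = 28597.96125 * 2274 * 0.00229 ≈ 148920 N (5 s.f.)

148920 N


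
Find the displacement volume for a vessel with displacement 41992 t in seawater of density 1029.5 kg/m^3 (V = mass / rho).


Formula: V = mass / rho
Step 1 — convert tonnes to kg: 41992 t * 1000 = 41992000 kg
Step 2 — V = 41992000 / 1029.5 ≈ 40789 m^3 (5 s.f.)

40789 m^3


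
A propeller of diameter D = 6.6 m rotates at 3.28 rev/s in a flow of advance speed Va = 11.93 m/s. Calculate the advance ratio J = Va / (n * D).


Formula: J = Va / (n * D)
Step 1 — n * D = 3.28 * 6.6 = 21.648
Step 2 — J = 11.93 / 21.648 ≈ 0.55109 (5 s.f.)

0.55109


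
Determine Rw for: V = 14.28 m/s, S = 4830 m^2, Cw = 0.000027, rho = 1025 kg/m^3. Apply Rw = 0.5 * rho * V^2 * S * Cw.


Formula: Rw = 0.5 * rho * V^2 * S * Cw
Step 1 — V^2 = 14.28^2 = 203.9184
Step 2 — 0.5 * rho * V^2 = 0.5 * 1025 * 203.9184 = 104508.18
Step 3 — Rw = 104508.18 * 4830 * 0.000027 ≈ 13629 N (5 s.f.)

13629 N


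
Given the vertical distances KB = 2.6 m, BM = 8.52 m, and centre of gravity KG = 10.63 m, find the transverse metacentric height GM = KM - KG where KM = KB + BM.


Formula: GM = KB + BM - KG
Step 1 — KM = KB + BM = 2.6 + 8.52 = 11.12 m
Step 2 — GM = KM - KG = 11.12 - 10.63 = 0.49 m

0.49 m


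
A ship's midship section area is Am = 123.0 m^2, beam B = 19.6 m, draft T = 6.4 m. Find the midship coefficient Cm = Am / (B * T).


Formula: Cm = Am / (B * T)
Step 1 — B * T = 19.6 * 6.4 = 125.44 m^2
Step 2 — Cm = 123.0 / 125.44 ≈ 0.98055 (5 s.f.)

0.98055


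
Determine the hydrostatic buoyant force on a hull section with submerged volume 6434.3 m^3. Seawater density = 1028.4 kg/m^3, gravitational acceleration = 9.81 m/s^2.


Formula: Fb = rho * g * V
Substituting: Fb = 1028.4 * 9.81 * 6434.3
Intermediate: 1028.4 * 9.81 = 10088.604
Result: Fb = 10088.604 * 6434.3 ≈ 64913000 N (5 s.f.)

64913000 N


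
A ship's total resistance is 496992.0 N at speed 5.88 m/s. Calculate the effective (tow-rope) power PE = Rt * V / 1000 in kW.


Formula: PE = Rt * V / 1000 (kW)
Step 1 — PE (W) = 496992.0 * 5.88 = 2922312.96 W
Step 2 — PE (kW) = 2922312.96 / 1000 ≈ 2922.3 kW (5 s.f.)

2922.3 kW


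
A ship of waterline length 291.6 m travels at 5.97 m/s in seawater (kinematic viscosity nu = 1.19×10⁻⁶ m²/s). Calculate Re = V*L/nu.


Formula: Re = V * L / nu
Step 1 — V * L = 5.97 * 291.6 = 1740.852 m^2/s
Step 2 — Re = 1740.852 / 1.19e-6 = 1.46e+09

1.46e+09


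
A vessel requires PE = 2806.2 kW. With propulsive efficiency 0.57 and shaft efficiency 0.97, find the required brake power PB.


Formula: PB = PE / (eta_D * eta_S)
Step 1 — combined efficiency = eta_D * eta_S = 0.57 * 0.97 = 0.5529
Step 2 — PB = 2806.2 / 0.5529 ≈ 5075.4 kW (5 s.f.)

5075.4 kW


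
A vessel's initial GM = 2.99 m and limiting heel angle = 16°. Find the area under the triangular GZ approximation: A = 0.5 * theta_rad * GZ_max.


Formula: GZ_max = GM * sin(theta); Area = 0.5 * theta_rad * GZ_max
Step 1 — GZ_max = 2.99 * sin(16°) = 2.99 * 0.275637 = 0.824155 m
Step 2 — theta_rad = 16 * pi/180 = 0.279253 rad
Step 3 — Area = 0.5 * 0.279253 * 0.824155 ≈ 0.11507 m·rad (5 s.f.)

0.11507 m·rad


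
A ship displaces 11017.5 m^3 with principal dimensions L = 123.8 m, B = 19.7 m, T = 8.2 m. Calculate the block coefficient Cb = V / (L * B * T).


Formula: Cb = V / (L * B * T)
Step 1 — L * B * T = 123.8 * 19.7 * 8.2 = 19998.652 m^3
Step 2 — Cb = 11017.5 / 19998.652 ≈ 0.55091 (5 s.f.)

0.55091


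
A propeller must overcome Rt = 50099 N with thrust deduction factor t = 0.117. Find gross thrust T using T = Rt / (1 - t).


Formula: T = Rt / (1 - t)
Step 1 — (1 - t) = 1 - 0.117 = 0.883
Step 2 — T = 50099 / 0.883 ≈ 56737 N (5 s.f.)

56737 N


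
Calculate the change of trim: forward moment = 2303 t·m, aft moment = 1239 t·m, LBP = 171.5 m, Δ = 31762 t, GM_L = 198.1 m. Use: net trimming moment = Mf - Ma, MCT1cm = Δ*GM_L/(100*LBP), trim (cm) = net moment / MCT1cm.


Formula: net trimming moment = Mf - Ma; MCT1cm = Δ*GM_L/(100*LBP); trim = net moment / MCT1cm
Step 1 — net trimming moment = 2303 - 1239 = 1064 t·m
Step 2 — MCT1cm = 31762 * 198.1 / (100 * 171.5) = 366.8835 t·m/cm
Step 3 — trim = 1064 / 366.8835 ≈ 2.9001 cm (5 s.f.)

2.9001 cm


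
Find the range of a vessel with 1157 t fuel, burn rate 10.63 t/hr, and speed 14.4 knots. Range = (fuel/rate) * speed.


Formula: endurance = fuel / rate; range = endurance * speed
Step 1 — endurance = 1157 / 10.63 = 108.8429 hours
Step 2 — range = 108.8429 * 14.4 ≈ 1567.3 nautical miles (5 s.f.)

1567.3 NM


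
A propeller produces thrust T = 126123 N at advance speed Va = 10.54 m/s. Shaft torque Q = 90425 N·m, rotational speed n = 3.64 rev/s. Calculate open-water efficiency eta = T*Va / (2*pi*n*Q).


Formula: eta = T * Va / (2 * pi * n * Q)
Step 1 — numerator = T * Va = 126123 * 10.54 = 1329336.42
Step 2 — 2 * pi * n = 2 * pi * 3.64 = 22.870795
Step 3 — denominator = 22.870795 * 90425 = 2068091.64
Step 4 — eta = 1329336.42 / 2068091.64 ≈ 0.64278 (5 s.f.)

0.64278


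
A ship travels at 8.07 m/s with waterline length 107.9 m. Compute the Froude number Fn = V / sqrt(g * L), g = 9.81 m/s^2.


Formula: Fn = V / sqrt(g * L)
Step 1 — g * L = 9.81 * 107.9 = 1058.499
Step 2 — sqrt(g * L) = sqrt(1058.499) = 32.534582
Step 3 — Fn = 8.07 / 32.534582 ≈ 0.24804 (5 s.f.)

0.24804


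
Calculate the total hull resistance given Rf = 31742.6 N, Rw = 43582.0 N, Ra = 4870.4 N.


Formula: Rt = Rf + Rw + Ra
Substituting: Rt = 31742.6 + 43582.0 + 4870.4
Result: Rt = 80195.0 N

80195.0 N


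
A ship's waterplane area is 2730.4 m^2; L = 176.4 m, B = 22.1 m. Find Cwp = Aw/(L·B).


Formula: Cwp = Aw / (L * B)
Step 1 — L * B = 176.4 * 22.1 = 3898.44 m^2
Step 2 — Cwp = 2730.4 / 3898.44 ≈ 0.70038 (5 s.f.)

0.70038


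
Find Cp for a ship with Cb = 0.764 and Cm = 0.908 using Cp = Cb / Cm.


Formula: Cp = Cb / Cm
Substituting: Cp = 0.764 / 0.908
Result: Cp ≈ 0.84141 (5 s.f.)

0.84141


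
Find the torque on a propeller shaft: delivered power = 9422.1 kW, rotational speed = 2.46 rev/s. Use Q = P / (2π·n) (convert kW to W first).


Formula: Q = P_W / (2 * pi * n)
Step 1 — P_W = 9422.1 kW * 1000 = 9422100.0 W
Step 2 — 2 * pi * n = 2 * pi * 2.46 = 15.456636
Step 3 — Q = 9422100.0 / 15.456636 ≈ 609580 N·m (5 s.f.)

609580 N·m


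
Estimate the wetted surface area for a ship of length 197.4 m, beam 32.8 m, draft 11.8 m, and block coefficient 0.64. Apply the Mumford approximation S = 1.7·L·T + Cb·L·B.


Formula: S = 1.7*L*T + V/T with V = Cb*L*B*T, i.e. S = L * (1.7*T + Cb*B)
Step 1 — 1.7*T = 1.7 * 11.8 = 20.06 m
Step 2 — Cb*B = 0.64 * 32.8 = 20.992 m
Step 3 — 1.7*T + Cb*B = 20.06 + 20.992 = 41.052 m
Step 4 — S = 197.4 * 41.052 ≈ 8103.7 m^2 (5 s.f.)

8103.7 m^2


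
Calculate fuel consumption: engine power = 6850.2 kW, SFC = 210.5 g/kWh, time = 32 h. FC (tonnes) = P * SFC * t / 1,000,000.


Formula: FC (tonnes) = P * SFC * t / 1,000,000
Step 1 — P * SFC * t = 6850.2 * 210.5 * 32 = 46142947.2 g
Step 2 — FC (tonnes) = 46142947.2 / 1,000,000 ≈ 46.143 tonnes (5 s.f.)

46.143 tonnes


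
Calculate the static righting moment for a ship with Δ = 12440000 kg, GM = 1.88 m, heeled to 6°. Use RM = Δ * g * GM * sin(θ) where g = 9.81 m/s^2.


Formula: GZ = GM * sin(theta); RM = disp * g * GZ
Step 1 — GZ = 1.88 * sin(6°) = 1.88 * 0.104528 = 0.196513 m
Step 2 — RM = 12440000 * 9.81 * 0.196513 ≈ 23982000 N·m (5 s.f.)

23982000 N·m


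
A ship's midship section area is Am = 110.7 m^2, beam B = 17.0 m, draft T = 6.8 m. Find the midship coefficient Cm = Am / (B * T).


Formula: Cm = Am / (B * T)
Step 1 — B * T = 17.0 * 6.8 = 115.6 m^2
Step 2 — Cm = 110.7 / 115.6 ≈ 0.95761 (5 s.f.)

0.95761


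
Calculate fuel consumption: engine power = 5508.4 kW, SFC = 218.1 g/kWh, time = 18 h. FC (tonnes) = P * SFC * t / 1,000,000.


Formula: FC (tonnes) = P * SFC * t / 1,000,000
Step 1 — P * SFC * t = 5508.4 * 218.1 * 18 = 21624876.72 g
Step 2 — FC (tonnes) = 21624876.72 / 1,000,000 ≈ 21.625 tonnes (5 s.f.)

21.625 tonnes


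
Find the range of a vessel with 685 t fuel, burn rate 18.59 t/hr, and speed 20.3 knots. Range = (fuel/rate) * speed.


Formula: endurance = fuel / rate; range = endurance * speed
Step 1 — endurance = 685 / 18.59 = 36.8478 hours
Step 2 — range = 36.8478 * 20.3 ≈ 748.01 nautical miles (5 s.f.)

748.01 NM


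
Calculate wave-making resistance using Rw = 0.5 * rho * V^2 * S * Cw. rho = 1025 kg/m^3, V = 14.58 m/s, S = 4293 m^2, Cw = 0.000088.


Formula: Rw = 0.5 * rho * V^2 * S * Cw
Step 1 — V^2 = 14.58^2 = 212.5764
Step 2 — 0.5 * rho * V^2 = 0.5 * 1025 * 212.5764 = 108945.405
Step 3 — Rw = 108945.405 * 4293 * 0.000088 ≈ 41158 N (5 s.f.)

41158 N


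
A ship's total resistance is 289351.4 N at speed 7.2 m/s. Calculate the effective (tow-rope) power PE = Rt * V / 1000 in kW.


Formula: PE = Rt * V / 1000 (kW)
Step 1 — PE (W) = 289351.4 * 7.2 = 2083330.08 W
Step 2 — PE (kW) = 2083330.08 / 1000 ≈ 2083.3 kW (5 s.f.)

2083.3 kW


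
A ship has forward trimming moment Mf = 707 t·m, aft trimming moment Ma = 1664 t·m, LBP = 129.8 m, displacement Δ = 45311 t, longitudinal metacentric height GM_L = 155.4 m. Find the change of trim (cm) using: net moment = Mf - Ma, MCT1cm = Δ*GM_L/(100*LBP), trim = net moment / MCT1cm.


Formula: net trimming moment = Mf - Ma; MCT1cm = Δ*GM_L/(100*LBP); trim = net moment / MCT1cm
Step 1 — net trimming moment = 707 - 1664 = -957 t·m
Step 2 — MCT1cm = 45311 * 155.4 / (100 * 129.8) = 542.4753 t·m/cm
Step 3 — trim = -957 / 542.4753 ≈ -1.7641 cm (5 s.f.)

-1.7641 cm


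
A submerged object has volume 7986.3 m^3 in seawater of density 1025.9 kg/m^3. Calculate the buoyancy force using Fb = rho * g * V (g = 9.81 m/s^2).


Formula: Fb = rho * g * V
Substituting: Fb = 1025.9 * 9.81 * 7986.3
Intermediate: 1025.9 * 9.81 = 10064.079
Result: Fb = 10064.079 * 7986.3 ≈ 80375000 N (5 s.f.)

80375000 N


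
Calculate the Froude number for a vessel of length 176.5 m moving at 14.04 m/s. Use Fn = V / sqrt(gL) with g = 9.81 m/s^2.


Formula: Fn = V / sqrt(g * L)
Step 1 — g * L = 9.81 * 176.5 = 1731.465
Step 2 — sqrt(g * L) = sqrt(1731.465) = 41.610876
Step 3 — Fn = 14.04 / 41.610876 ≈ 0.33741 (5 s.f.)

0.33741


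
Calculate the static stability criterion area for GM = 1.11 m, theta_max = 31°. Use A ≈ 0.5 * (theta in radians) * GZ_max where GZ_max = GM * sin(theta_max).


Formula: GZ_max = GM * sin(theta); Area = 0.5 * theta_rad * GZ_max
Step 1 — GZ_max = 1.11 * sin(31°) = 1.11 * 0.515038 = 0.571692 m
Step 2 — theta_rad = 31 * pi/180 = 0.541052 rad
Step 3 — Area = 0.5 * 0.541052 * 0.571692 ≈ 0.15466 m·rad (5 s.f.)

0.15466 m·rad


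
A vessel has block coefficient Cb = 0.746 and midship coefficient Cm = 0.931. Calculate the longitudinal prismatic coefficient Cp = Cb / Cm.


Formula: Cp = Cb / Cm
Substituting: Cp = 0.746 / 0.931
Result: Cp ≈ 0.80129 (5 s.f.)

0.80129


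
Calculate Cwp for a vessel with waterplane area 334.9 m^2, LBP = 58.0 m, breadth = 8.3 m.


Formula: Cwp = Aw / (L * B)
Step 1 — L * B = 58.0 * 8.3 = 481.4 m^2
Step 2 — Cwp = 334.9 / 481.4 ≈ 0.69568 (5 s.f.)

0.69568


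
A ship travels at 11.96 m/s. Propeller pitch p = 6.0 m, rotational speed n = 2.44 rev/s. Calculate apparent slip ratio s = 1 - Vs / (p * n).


Formula: s = 1 - Vs / (p * n)
Step 1 — p * n = 6.0 * 2.44 = 14.64
Step 2 — Vs / (p*n) = 11.96 / 14.64 = 0.81694 (6 d.p.)
Step 3 — s = 1 - 0.81694 = 0.18306

0.18306


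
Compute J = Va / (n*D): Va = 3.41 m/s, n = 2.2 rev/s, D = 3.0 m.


Formula: J = Va / (n * D)
Step 1 — n * D = 2.2 * 3.0 = 6.6
Step 2 — J = 3.41 / 6.6 ≈ 0.51667 (5 s.f.)

0.51667


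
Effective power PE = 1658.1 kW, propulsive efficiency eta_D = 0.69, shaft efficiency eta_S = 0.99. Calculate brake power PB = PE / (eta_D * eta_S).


Formula: PB = PE / (eta_D * eta_S)
Step 1 — combined efficiency = eta_D * eta_S = 0.69 * 0.99 = 0.6831
Step 2 — PB = 1658.1 / 0.6831 ≈ 2427.3 kW (5 s.f.)

2427.3 kW


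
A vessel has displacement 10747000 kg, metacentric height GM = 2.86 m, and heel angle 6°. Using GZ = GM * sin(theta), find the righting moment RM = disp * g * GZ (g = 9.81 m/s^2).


Formula: GZ = GM * sin(theta); RM = disp * g * GZ
Step 1 — GZ = 2.86 * sin(6°) = 2.86 * 0.104528 = 0.29895 m
Step 2 — RM = 10747000 * 9.81 * 0.29895 ≈ 31518000 N·m (5 s.f.)

31518000 N·m


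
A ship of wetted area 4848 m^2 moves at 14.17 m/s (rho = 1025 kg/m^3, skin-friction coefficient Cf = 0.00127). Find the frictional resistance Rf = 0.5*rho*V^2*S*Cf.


Formula: Rf = 0.5 * rho * V^2 * S * Cf
Step 1 — V^2 = 14.17^2 = 200.7889
Step 2 — 0.5 * rho * V^2 = 0.5 * 1025 * 200.7889 = 102904.31125
Step 3 — Rf = 102904.31125 * 4848 * 0.00127 ≈ 633580 N (5 s.f.)

633580 N


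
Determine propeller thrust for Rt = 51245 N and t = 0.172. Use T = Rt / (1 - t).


Formula: T = Rt / (1 - t)
Step 1 — (1 - t) = 1 - 0.172 = 0.828
Step 2 — T = 51245 / 0.828 ≈ 61890 N (5 s.f.)

61890 N


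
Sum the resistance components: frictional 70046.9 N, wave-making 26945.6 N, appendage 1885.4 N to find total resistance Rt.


Formula: Rt = Rf + Rw + Ra
Substituting: Rt = 70046.9 + 26945.6 + 1885.4
Result: Rt = 98877.9 N

98877.9 N


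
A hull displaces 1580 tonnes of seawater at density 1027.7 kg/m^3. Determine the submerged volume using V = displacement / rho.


Formula: V = mass / rho
Step 1 — convert tonnes to kg: 1580 t * 1000 = 1580000 kg
Step 2 — V = 1580000 / 1027.7 ≈ 1537.4 m^3 (5 s.f.)

1537.4 m^3


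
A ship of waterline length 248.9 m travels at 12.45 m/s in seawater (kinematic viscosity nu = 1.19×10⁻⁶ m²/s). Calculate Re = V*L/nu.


Formula: Re = V * L / nu
Step 1 — V * L = 12.45 * 248.9 = 3098.805 m^2/s
Step 2 — Re = 3098.805 / 1.19e-6 = 2.60e+09

2.60e+09


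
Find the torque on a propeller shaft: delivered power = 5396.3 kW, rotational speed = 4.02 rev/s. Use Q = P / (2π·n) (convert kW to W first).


Formula: Q = P_W / (2 * pi * n)
Step 1 — P_W = 5396.3 kW * 1000 = 5396300.0 W
Step 2 — 2 * pi * n = 2 * pi * 4.02 = 25.258405
Step 3 — Q = 5396300.0 / 25.258405 ≈ 213640 N·m (5 s.f.)

213640 N·m


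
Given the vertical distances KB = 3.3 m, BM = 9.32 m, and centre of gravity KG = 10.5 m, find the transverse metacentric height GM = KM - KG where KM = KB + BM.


Formula: GM = KB + BM - KG
Step 1 — KM = KB + BM = 3.3 + 9.32 = 12.62 m
Step 2 — GM = KM - KG = 12.62 - 10.5 = 2.12 m

2.12 m


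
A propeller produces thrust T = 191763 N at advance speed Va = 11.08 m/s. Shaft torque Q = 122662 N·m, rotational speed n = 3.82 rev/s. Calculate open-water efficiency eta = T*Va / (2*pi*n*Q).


Formula: eta = T * Va / (2 * pi * n * Q)
Step 1 — numerator = T * Va = 191763 * 11.08 = 2124734.04
Step 2 — 2 * pi * n = 2 * pi * 3.82 = 24.001768
Step 3 — denominator = 24.001768 * 122662 = 2944104.87
Step 4 — eta = 2124734.04 / 2944104.87 ≈ 0.72169 (5 s.f.)

0.72169


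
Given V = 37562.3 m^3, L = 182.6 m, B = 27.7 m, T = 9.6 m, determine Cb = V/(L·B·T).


Formula: Cb = V / (L * B * T)
Step 1 — L * B * T = 182.6 * 27.7 * 9.6 = 48556.992 m^3
Step 2 — Cb = 37562.3 / 48556.992 ≈ 0.77357 (5 s.f.)

0.77357


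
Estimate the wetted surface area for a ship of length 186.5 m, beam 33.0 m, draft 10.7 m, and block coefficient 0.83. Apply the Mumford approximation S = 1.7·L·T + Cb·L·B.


Formula: S = 1.7*L*T + V/T with V = Cb*L*B*T, i.e. S = L * (1.7*T + Cb*B)
Step 1 — 1.7*T = 1.7 * 10.7 = 18.19 m
Step 2 — Cb*B = 0.83 * 33.0 = 27.39 m
Step 3 — 1.7*T + Cb*B = 18.19 + 27.39 = 45.58 m
Step 4 — S = 186.5 * 45.58 ≈ 8500.7 m^2 (5 s.f.)

8500.7 m^2


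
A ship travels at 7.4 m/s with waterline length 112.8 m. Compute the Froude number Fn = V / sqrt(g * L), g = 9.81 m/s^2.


Formula: Fn = V / sqrt(g * L)
Step 1 — g * L = 9.81 * 112.8 = 1106.568
Step 2 — sqrt(g * L) = sqrt(1106.568) = 33.265117
Step 3 — Fn = 7.4 / 33.265117 ≈ 0.22246 (5 s.f.)

0.22246


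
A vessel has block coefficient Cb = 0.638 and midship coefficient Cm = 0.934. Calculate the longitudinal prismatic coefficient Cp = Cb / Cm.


Formula: Cp = Cb / Cm
Substituting: Cp = 0.638 / 0.934
Result: Cp ≈ 0.68308 (5 s.f.)

0.68308


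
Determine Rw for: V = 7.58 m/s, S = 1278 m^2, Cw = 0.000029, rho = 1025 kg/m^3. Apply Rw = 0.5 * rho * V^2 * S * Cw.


Formula: Rw = 0.5 * rho * V^2 * S * Cw
Step 1 — V^2 = 7.58^2 = 57.4564
Step 2 — 0.5 * rho * V^2 = 0.5 * 1025 * 57.4564 = 29446.405
Step 3 — Rw = 29446.405 * 1278 * 0.000029 ≈ 1091.3 N (5 s.f.)

1091.3 N


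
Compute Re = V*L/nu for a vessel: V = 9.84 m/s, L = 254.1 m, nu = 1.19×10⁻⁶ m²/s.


Formula: Re = V * L / nu
Step 1 — V * L = 9.84 * 254.1 = 2500.344 m^2/s
Step 2 — Re = 2500.344 / 1.19e-6 = 2.10e+09

2.10e+09


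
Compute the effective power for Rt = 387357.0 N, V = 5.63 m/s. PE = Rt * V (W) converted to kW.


Formula: PE = Rt * V / 1000 (kW)
Step 1 — PE (W) = 387357.0 * 5.63 = 2180819.91 W
Step 2 — PE (kW) = 2180819.91 / 1000 ≈ 2180.8 kW (5 s.f.)

2180.8 kW


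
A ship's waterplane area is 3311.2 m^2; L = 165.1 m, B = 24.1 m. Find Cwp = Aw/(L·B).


Formula: Cwp = Aw / (L * B)
Step 1 — L * B = 165.1 * 24.1 = 3978.91 m^2
Step 2 — Cwp = 3311.2 / 3978.91 ≈ 0.83219 (5 s.f.)

0.83219


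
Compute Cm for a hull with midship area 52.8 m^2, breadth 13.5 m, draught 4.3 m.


Formula: Cm = Am / (B * T)
Step 1 — B * T = 13.5 * 4.3 = 58.05 m^2
Step 2 — Cm = 52.8 / 58.05 ≈ 0.90956 (5 s.f.)

0.90956


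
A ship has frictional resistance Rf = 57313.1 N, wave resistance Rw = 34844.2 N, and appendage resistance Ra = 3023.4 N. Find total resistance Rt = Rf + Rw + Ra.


Formula: Rt = Rf + Rw + Ra
Substituting: Rt = 57313.1 + 34844.2 + 3023.4
Result: Rt = 95180.7 N

95180.7 N


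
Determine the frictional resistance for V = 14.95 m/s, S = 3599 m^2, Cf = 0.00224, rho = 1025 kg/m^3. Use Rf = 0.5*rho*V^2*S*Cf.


Formula: Rf = 0.5 * rho * V^2 * S * Cf
Step 1 — V^2 = 14.95^2 = 223.5025
Step 2 — 0.5 * rho * V^2 = 0.5 * 1025 * 223.5025 = 114545.03125
Step 3 — Rf = 114545.03125 * 3599 * 0.00224 ≈ 923430 N (5 s.f.)

923430 N


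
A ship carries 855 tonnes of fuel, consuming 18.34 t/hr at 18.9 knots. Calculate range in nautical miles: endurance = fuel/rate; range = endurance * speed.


Formula: endurance = fuel / rate; range = endurance * speed
Step 1 — endurance = 855 / 18.34 = 46.6194 hours
Step 2 — range = 46.6194 * 18.9 ≈ 881.11 nautical miles (5 s.f.)

881.11 NM


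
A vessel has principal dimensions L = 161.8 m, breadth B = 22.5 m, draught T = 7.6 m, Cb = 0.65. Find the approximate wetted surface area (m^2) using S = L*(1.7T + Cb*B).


Formula: S = 1.7*L*T + V/T with V = Cb*L*B*T, i.e. S = L * (1.7*T + Cb*B)
Step 1 — 1.7*T = 1.7 * 7.6 = 12.92 m
Step 2 — Cb*B = 0.65 * 22.5 = 14.625 m
Step 3 — 1.7*T + Cb*B = 12.92 + 14.625 = 27.545 m
Step 4 — S = 161.8 * 27.545 ≈ 4456.8 m^2 (5 s.f.)

4456.8 m^2


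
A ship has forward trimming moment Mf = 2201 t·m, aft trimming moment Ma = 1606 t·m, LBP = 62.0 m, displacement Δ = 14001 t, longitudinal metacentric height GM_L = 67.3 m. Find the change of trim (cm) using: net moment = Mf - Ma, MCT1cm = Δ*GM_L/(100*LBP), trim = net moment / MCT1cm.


Formula: net trimming moment = Mf - Ma; MCT1cm = Δ*GM_L/(100*LBP); trim = net moment / MCT1cm
Step 1 — net trimming moment = 2201 - 1606 = 595 t·m
Step 2 — MCT1cm = 14001 * 67.3 / (100 * 62.0) = 151.9786 t·m/cm
Step 3 — trim = 595 / 151.9786 ≈ 3.9150 cm (5 s.f.)

3.9150 cm


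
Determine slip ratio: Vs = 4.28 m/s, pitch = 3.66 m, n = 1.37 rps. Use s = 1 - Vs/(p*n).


Formula: s = 1 - Vs / (p * n)
Step 1 — p * n = 3.66 * 1.37 = 5.0142
Step 2 — Vs / (p*n) = 4.28 / 5.0142 = 0.853576 (6 d.p.)
Step 3 — s = 1 - 0.853576 = 0.146424

0.146424


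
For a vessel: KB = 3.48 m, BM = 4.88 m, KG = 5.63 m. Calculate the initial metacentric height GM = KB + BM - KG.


Formula: GM = KB + BM - KG
Step 1 — KM = KB + BM = 3.48 + 4.88 = 8.36 m
Step 2 — GM = KM - KG = 8.36 - 5.63 = 2.73 m

2.73 m


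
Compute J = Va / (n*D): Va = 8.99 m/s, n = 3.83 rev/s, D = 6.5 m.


Formula: J = Va / (n * D)
Step 1 — n * D = 3.83 * 6.5 = 24.895
Step 2 — J = 8.99 / 24.895 ≈ 0.36112 (5 s.f.)

0.36112


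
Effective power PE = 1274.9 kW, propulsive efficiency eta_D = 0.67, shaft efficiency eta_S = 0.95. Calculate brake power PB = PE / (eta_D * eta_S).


Formula: PB = PE / (eta_D * eta_S)
Step 1 — combined efficiency = eta_D * eta_S = 0.67 * 0.95 = 0.6365
Step 2 — PB = 1274.9 / 0.6365 ≈ 2003.0 kW (5 s.f.)

2003.0 kW


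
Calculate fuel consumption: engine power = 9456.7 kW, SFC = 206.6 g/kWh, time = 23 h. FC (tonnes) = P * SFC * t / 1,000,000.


Formula: FC (tonnes) = P * SFC * t / 1,000,000
Step 1 — P * SFC * t = 9456.7 * 206.6 * 23 = 44936347.06 g
Step 2 — FC (tonnes) = 44936347.06 / 1,000,000 ≈ 44.936 tonnes (5 s.f.)

44.936 tonnes


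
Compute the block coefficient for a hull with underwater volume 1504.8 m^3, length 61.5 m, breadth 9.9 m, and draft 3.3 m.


Formula: Cb = V / (L * B * T)
Step 1 — L * B * T = 61.5 * 9.9 * 3.3 = 2009.205 m^3
Step 2 — Cb = 1504.8 / 2009.205 ≈ 0.74895 (5 s.f.)

0.74895


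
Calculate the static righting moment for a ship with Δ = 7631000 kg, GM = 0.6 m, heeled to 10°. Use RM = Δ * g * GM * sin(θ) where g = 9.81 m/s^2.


Formula: GZ = GM * sin(theta); RM = disp * g * GZ
Step 1 — GZ = 0.6 * sin(10°) = 0.6 * 0.173648 = 0.104189 m
Step 2 — RM = 7631000 * 9.81 * 0.104189 ≈ 7799600 N·m (5 s.f.)

7799600 N·m


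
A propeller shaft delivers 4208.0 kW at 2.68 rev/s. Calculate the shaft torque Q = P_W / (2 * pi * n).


Formula: Q = P_W / (2 * pi * n)
Step 1 — P_W = 4208.0 kW * 1000 = 4208000.0 W
Step 2 — 2 * pi * n = 2 * pi * 2.68 = 16.838937
Step 3 — Q = 4208000.0 / 16.838937 ≈ 249900 N·m (5 s.f.)

249900 N·m


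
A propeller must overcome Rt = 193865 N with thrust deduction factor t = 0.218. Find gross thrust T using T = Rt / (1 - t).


Formula: T = Rt / (1 - t)
Step 1 — (1 - t) = 1 - 0.218 = 0.782
Step 2 — T = 193865 / 0.782 ≈ 247910 N (5 s.f.)

247910 N


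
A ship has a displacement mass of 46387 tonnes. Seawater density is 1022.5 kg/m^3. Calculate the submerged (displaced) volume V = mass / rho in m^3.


Formula: V = mass / rho
Step 1 — convert tonnes to kg: 46387 t * 1000 = 46387000 kg
Step 2 — V = 46387000 / 1022.5 ≈ 45366 m^3 (5 s.f.)

45366 m^3


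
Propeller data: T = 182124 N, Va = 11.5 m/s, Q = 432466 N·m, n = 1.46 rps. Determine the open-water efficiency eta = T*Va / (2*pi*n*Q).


Formula: eta = T * Va / (2 * pi * n * Q)
Step 1 — numerator = T * Va = 182124 * 11.5 = 2094426.0
Step 2 — 2 * pi * n = 2 * pi * 1.46 = 9.173451
Step 3 — denominator = 9.173451 * 432466 = 3967205.66
Step 4 — eta = 2094426.0 / 3967205.66 ≈ 0.52793 (5 s.f.)

0.52793


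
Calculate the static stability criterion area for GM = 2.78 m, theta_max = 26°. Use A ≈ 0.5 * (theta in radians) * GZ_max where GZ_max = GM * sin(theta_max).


Formula: GZ_max = GM * sin(theta); Area = 0.5 * theta_rad * GZ_max
Step 1 — GZ_max = 2.78 * sin(26°) = 2.78 * 0.438371 = 1.218671 m
Step 2 — theta_rad = 26 * pi/180 = 0.453786 rad
Step 3 — Area = 0.5 * 0.453786 * 1.218671 ≈ 0.27651 m·rad (5 s.f.)

0.27651 m·rad


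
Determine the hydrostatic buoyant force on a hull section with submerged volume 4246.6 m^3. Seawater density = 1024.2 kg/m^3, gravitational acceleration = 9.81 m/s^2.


Formula: Fb = rho * g * V
Substituting: Fb = 1024.2 * 9.81 * 4246.6
Intermediate: 1024.2 * 9.81 = 10047.402
Result: Fb = 10047.402 * 4246.6 ≈ 42667000 N (5 s.f.)

42667000 N


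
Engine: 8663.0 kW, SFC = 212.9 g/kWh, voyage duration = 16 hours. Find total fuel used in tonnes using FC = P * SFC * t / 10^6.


Formula: FC (tonnes) = P * SFC * t / 1,000,000
Step 1 — P * SFC * t = 8663.0 * 212.9 * 16 = 29509643.2 g
Step 2 — FC (tonnes) = 29509643.2 / 1,000,000 ≈ 29.510 tonnes (5 s.f.)

29.510 tonnes


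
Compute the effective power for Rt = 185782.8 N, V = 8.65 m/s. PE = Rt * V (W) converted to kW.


Formula: PE = Rt * V / 1000 (kW)
Step 1 — PE (W) = 185782.8 * 8.65 = 1607021.22 W
Step 2 — PE (kW) = 1607021.22 / 1000 ≈ 1607.0 kW (5 s.f.)

1607.0 kW


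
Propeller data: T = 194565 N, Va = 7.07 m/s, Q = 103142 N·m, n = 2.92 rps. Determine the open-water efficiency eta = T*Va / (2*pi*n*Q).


Formula: eta = T * Va / (2 * pi * n * Q)
Step 1 — numerator = T * Va = 194565 * 7.07 = 1375574.55
Step 2 — 2 * pi * n = 2 * pi * 2.92 = 18.346901
Step 3 — denominator = 18.346901 * 103142 = 1892336.06
Step 4 — eta = 1375574.55 / 1892336.06 ≈ 0.72692 (5 s.f.)

0.72692


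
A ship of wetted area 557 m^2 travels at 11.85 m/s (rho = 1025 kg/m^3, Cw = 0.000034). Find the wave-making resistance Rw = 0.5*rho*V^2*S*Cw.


Formula: Rw = 0.5 * rho * V^2 * S * Cw
Step 1 — V^2 = 11.85^2 = 140.4225
Step 2 — 0.5 * rho * V^2 = 0.5 * 1025 * 140.4225 = 71966.53125
Step 3 — Rw = 71966.53125 * 557 * 0.000034 ≈ 1362.9 N (5 s.f.)

1362.9 N


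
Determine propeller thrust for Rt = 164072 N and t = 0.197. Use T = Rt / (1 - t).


Formula: T = Rt / (1 - t)
Step 1 — (1 - t) = 1 - 0.197 = 0.803
Step 2 — T = 164072 / 0.803 ≈ 204320 N (5 s.f.)

204320 N


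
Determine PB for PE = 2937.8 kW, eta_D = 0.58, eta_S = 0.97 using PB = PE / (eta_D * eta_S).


Formula: PB = PE / (eta_D * eta_S)
Step 1 — combined efficiency = eta_D * eta_S = 0.58 * 0.97 = 0.5626
Step 2 — PB = 2937.8 / 0.5626 ≈ 5221.8 kW (5 s.f.)

5221.8 kW


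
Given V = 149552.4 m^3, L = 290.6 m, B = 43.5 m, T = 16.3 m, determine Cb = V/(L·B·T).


Formula: Cb = V / (L * B * T)
Step 1 — L * B * T = 290.6 * 43.5 * 16.3 = 206049.93 m^3
Step 2 — Cb = 149552.4 / 206049.93 ≈ 0.72581 (5 s.f.)

0.72581


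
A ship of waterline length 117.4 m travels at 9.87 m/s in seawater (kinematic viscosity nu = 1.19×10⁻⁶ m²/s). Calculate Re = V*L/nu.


Formula: Re = V * L / nu
Step 1 — V * L = 9.87 * 117.4 = 1158.738 m^2/s
Step 2 — Re = 1158.738 / 1.19e-6 = 9.74e+08

9.74e+08


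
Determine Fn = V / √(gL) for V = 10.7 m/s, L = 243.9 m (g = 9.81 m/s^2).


Formula: Fn = V / sqrt(g * L)
Step 1 — g * L = 9.81 * 243.9 = 2392.659
Step 2 — sqrt(g * L) = sqrt(2392.659) = 48.914814
Step 3 — Fn = 10.7 / 48.914814 ≈ 0.21875 (5 s.f.)

0.21875


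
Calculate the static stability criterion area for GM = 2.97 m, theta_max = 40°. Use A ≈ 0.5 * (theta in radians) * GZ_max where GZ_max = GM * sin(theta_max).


Formula: GZ_max = GM * sin(theta); Area = 0.5 * theta_rad * GZ_max
Step 1 — GZ_max = 2.97 * sin(40°) = 2.97 * 0.642788 = 1.90908 m
Step 2 — theta_rad = 40 * pi/180 = 0.698132 rad
Step 3 — Area = 0.5 * 0.698132 * 1.90908 ≈ 0.66639 m·rad (5 s.f.)

0.66639 m·rad


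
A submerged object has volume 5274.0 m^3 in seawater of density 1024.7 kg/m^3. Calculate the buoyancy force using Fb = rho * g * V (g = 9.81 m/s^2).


Formula: Fb = rho * g * V
Substituting: Fb = 1024.7 * 9.81 * 5274.0
Intermediate: 1024.7 * 9.81 = 10052.307
Result: Fb = 10052.307 * 5274.0 ≈ 53016000 N (5 s.f.)

53016000 N


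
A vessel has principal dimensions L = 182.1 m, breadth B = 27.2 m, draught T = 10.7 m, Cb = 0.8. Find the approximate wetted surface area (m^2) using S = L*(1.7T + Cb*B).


Formula: S = 1.7*L*T + V/T with V = Cb*L*B*T, i.e. S = L * (1.7*T + Cb*B)
Step 1 — 1.7*T = 1.7 * 10.7 = 18.19 m
Step 2 — Cb*B = 0.8 * 27.2 = 21.76 m
Step 3 — 1.7*T + Cb*B = 18.19 + 21.76 = 39.95 m
Step 4 — S = 182.1 * 39.95 ≈ 7274.9 m^2 (5 s.f.)

7274.9 m^2


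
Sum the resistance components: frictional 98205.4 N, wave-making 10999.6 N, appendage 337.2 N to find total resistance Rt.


Formula: Rt = Rf + Rw + Ra
Substituting: Rt = 98205.4 + 10999.6 + 337.2
Result: Rt = 109542.2 N

109542.2 N


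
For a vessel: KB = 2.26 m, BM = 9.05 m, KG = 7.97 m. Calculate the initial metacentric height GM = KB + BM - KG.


Formula: GM = KB + BM - KG
Step 1 — KM = KB + BM = 2.26 + 9.05 = 11.31 m
Step 2 — GM = KM - KG = 11.31 - 7.97 = 3.34 m

3.34 m


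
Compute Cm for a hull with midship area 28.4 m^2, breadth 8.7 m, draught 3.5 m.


Formula: Cm = Am / (B * T)
Step 1 — B * T = 8.7 * 3.5 = 30.45 m^2
Step 2 — Cm = 28.4 / 30.45 ≈ 0.93268 (5 s.f.)

0.93268


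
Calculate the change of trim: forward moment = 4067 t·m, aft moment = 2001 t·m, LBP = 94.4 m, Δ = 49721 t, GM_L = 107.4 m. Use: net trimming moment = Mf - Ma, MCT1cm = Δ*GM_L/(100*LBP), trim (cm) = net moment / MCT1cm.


Formula: net trimming moment = Mf - Ma; MCT1cm = Δ*GM_L/(100*LBP); trim = net moment / MCT1cm
Step 1 — net trimming moment = 4067 - 2001 = 2066 t·m
Step 2 — MCT1cm = 49721 * 107.4 / (100 * 94.4) = 565.6817 t·m/cm
Step 3 — trim = 2066 / 565.6817 ≈ 3.6522 cm (5 s.f.)

3.6522 cm


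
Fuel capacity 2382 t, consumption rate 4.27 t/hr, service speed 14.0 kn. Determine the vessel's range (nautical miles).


Formula: endurance = fuel / rate; range = endurance * speed
Step 1 — endurance = 2382 / 4.27 = 557.8454 hours
Step 2 — range = 557.8454 * 14.0 ≈ 7809.8 nautical miles (5 s.f.)

7809.8 NM


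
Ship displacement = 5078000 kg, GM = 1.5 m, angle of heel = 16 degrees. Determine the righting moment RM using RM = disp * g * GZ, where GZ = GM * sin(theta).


Formula: GZ = GM * sin(theta); RM = disp * g * GZ
Step 1 — GZ = 1.5 * sin(16°) = 1.5 * 0.275637 = 0.413456 m
Step 2 — RM = 5078000 * 9.81 * 0.413456 ≈ 20596000 N·m (5 s.f.)

20596000 N·m


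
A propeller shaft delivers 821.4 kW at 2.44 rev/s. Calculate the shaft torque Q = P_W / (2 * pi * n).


Formula: Q = P_W / (2 * pi * n)
Step 1 — P_W = 821.4 kW * 1000 = 821400.0 W
Step 2 — 2 * pi * n = 2 * pi * 2.44 = 15.330972
Step 3 — Q = 821400.0 / 15.330972 ≈ 53578 N·m (5 s.f.)

53578 N·m


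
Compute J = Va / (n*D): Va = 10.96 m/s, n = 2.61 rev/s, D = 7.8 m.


Formula: J = Va / (n * D)
Step 1 — n * D = 2.61 * 7.8 = 20.358
Step 2 — J = 10.96 / 20.358 ≈ 0.53836 (5 s.f.)

0.53836


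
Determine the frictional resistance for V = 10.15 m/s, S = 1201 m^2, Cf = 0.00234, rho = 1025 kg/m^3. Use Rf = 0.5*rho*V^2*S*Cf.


Formula: Rf = 0.5 * rho * V^2 * S * Cf
Step 1 — V^2 = 10.15^2 = 103.0225
Step 2 — 0.5 * rho * V^2 = 0.5 * 1025 * 103.0225 = 52799.03125
Step 3 — Rf = 52799.03125 * 1201 * 0.00234 ≈ 148380 N (5 s.f.)

148380 N


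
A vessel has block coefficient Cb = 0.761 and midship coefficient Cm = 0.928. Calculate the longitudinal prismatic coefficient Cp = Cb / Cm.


Formula: Cp = Cb / Cm
Substituting: Cp = 0.761 / 0.928
Result: Cp ≈ 0.82004 (5 s.f.)

0.82004


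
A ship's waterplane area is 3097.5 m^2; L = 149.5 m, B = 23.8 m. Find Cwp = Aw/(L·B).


Formula: Cwp = Aw / (L * B)
Step 1 — L * B = 149.5 * 23.8 = 3558.1 m^2
Step 2 — Cwp = 3097.5 / 3558.1 ≈ 0.87055 (5 s.f.)

0.87055


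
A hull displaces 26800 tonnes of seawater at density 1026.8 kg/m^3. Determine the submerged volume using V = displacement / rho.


Formula: V = mass / rho
Step 1 — convert tonnes to kg: 26800 t * 1000 = 26800000 kg
Step 2 — V = 26800000 / 1026.8 ≈ 26101 m^3 (5 s.f.)

26101 m^3


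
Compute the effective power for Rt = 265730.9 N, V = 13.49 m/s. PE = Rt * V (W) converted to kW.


Formula: PE = Rt * V / 1000 (kW)
Step 1 — PE (W) = 265730.9 * 13.49 = 3584709.841 W
Step 2 — PE (kW) = 3584709.841 / 1000 ≈ 3584.7 kW (5 s.f.)

3584.7 kW


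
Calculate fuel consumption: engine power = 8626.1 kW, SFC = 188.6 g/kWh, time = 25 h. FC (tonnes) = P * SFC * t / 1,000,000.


Formula: FC (tonnes) = P * SFC * t / 1,000,000
Step 1 — P * SFC * t = 8626.1 * 188.6 * 25 = 40672061.5 g
Step 2 — FC (tonnes) = 40672061.5 / 1,000,000 ≈ 40.672 tonnes (5 s.f.)

40.672 tonnes


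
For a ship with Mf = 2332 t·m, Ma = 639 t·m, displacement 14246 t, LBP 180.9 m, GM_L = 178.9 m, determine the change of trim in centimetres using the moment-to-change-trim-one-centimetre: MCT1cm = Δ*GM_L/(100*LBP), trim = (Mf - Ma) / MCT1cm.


Formula: net trimming moment = Mf - Ma; MCT1cm = Δ*GM_L/(100*LBP); trim = net moment / MCT1cm
Step 1 — net trimming moment = 2332 - 639 = 1693 t·m
Step 2 — MCT1cm = 14246 * 178.9 / (100 * 180.9) = 140.885 t·m/cm
Step 3 — trim = 1693 / 140.885 ≈ 12.017 cm (5 s.f.)

12.017 cm


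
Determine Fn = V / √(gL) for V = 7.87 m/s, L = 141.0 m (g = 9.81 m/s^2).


Formula: Fn = V / sqrt(g * L)
Step 1 — g * L = 9.81 * 141.0 = 1383.21
Step 2 — sqrt(g * L) = sqrt(1383.21) = 37.191531
Step 3 — Fn = 7.87 / 37.191531 ≈ 0.21161 (5 s.f.)

0.21161
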